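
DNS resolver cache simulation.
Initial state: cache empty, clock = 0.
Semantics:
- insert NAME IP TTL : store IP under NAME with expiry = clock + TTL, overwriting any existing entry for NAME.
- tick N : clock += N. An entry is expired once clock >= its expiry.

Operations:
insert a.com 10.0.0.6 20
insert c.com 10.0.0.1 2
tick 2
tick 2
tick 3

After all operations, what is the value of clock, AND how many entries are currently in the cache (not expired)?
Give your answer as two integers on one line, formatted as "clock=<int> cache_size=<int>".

Op 1: insert a.com -> 10.0.0.6 (expiry=0+20=20). clock=0
Op 2: insert c.com -> 10.0.0.1 (expiry=0+2=2). clock=0
Op 3: tick 2 -> clock=2. purged={c.com}
Op 4: tick 2 -> clock=4.
Op 5: tick 3 -> clock=7.
Final clock = 7
Final cache (unexpired): {a.com} -> size=1

Answer: clock=7 cache_size=1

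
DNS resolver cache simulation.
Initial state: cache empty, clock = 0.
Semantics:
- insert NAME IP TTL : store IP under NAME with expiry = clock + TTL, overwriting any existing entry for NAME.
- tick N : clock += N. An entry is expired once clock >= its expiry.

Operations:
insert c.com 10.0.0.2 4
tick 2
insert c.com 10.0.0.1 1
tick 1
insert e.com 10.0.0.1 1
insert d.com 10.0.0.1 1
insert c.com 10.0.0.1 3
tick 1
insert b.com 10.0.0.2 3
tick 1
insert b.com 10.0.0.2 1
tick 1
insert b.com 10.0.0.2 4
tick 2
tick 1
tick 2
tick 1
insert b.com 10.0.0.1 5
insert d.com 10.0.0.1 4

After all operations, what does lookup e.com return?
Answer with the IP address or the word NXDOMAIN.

Op 1: insert c.com -> 10.0.0.2 (expiry=0+4=4). clock=0
Op 2: tick 2 -> clock=2.
Op 3: insert c.com -> 10.0.0.1 (expiry=2+1=3). clock=2
Op 4: tick 1 -> clock=3. purged={c.com}
Op 5: insert e.com -> 10.0.0.1 (expiry=3+1=4). clock=3
Op 6: insert d.com -> 10.0.0.1 (expiry=3+1=4). clock=3
Op 7: insert c.com -> 10.0.0.1 (expiry=3+3=6). clock=3
Op 8: tick 1 -> clock=4. purged={d.com,e.com}
Op 9: insert b.com -> 10.0.0.2 (expiry=4+3=7). clock=4
Op 10: tick 1 -> clock=5.
Op 11: insert b.com -> 10.0.0.2 (expiry=5+1=6). clock=5
Op 12: tick 1 -> clock=6. purged={b.com,c.com}
Op 13: insert b.com -> 10.0.0.2 (expiry=6+4=10). clock=6
Op 14: tick 2 -> clock=8.
Op 15: tick 1 -> clock=9.
Op 16: tick 2 -> clock=11. purged={b.com}
Op 17: tick 1 -> clock=12.
Op 18: insert b.com -> 10.0.0.1 (expiry=12+5=17). clock=12
Op 19: insert d.com -> 10.0.0.1 (expiry=12+4=16). clock=12
lookup e.com: not in cache (expired or never inserted)

Answer: NXDOMAIN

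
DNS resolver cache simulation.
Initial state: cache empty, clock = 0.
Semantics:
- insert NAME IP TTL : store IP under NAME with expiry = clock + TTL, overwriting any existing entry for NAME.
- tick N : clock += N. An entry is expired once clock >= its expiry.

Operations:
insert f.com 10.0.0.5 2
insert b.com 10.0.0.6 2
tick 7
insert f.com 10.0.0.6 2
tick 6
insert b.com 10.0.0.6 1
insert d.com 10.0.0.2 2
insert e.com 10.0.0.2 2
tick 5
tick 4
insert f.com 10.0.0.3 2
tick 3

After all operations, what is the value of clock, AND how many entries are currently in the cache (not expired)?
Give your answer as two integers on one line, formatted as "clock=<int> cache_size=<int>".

Answer: clock=25 cache_size=0

Derivation:
Op 1: insert f.com -> 10.0.0.5 (expiry=0+2=2). clock=0
Op 2: insert b.com -> 10.0.0.6 (expiry=0+2=2). clock=0
Op 3: tick 7 -> clock=7. purged={b.com,f.com}
Op 4: insert f.com -> 10.0.0.6 (expiry=7+2=9). clock=7
Op 5: tick 6 -> clock=13. purged={f.com}
Op 6: insert b.com -> 10.0.0.6 (expiry=13+1=14). clock=13
Op 7: insert d.com -> 10.0.0.2 (expiry=13+2=15). clock=13
Op 8: insert e.com -> 10.0.0.2 (expiry=13+2=15). clock=13
Op 9: tick 5 -> clock=18. purged={b.com,d.com,e.com}
Op 10: tick 4 -> clock=22.
Op 11: insert f.com -> 10.0.0.3 (expiry=22+2=24). clock=22
Op 12: tick 3 -> clock=25. purged={f.com}
Final clock = 25
Final cache (unexpired): {} -> size=0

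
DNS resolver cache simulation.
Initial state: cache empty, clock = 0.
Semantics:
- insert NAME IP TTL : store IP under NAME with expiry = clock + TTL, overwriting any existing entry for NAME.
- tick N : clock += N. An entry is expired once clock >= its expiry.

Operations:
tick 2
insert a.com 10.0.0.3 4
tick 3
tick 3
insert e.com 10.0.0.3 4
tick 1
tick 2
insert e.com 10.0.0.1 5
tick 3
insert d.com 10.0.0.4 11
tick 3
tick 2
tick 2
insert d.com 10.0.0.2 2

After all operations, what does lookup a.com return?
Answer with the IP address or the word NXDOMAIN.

Answer: NXDOMAIN

Derivation:
Op 1: tick 2 -> clock=2.
Op 2: insert a.com -> 10.0.0.3 (expiry=2+4=6). clock=2
Op 3: tick 3 -> clock=5.
Op 4: tick 3 -> clock=8. purged={a.com}
Op 5: insert e.com -> 10.0.0.3 (expiry=8+4=12). clock=8
Op 6: tick 1 -> clock=9.
Op 7: tick 2 -> clock=11.
Op 8: insert e.com -> 10.0.0.1 (expiry=11+5=16). clock=11
Op 9: tick 3 -> clock=14.
Op 10: insert d.com -> 10.0.0.4 (expiry=14+11=25). clock=14
Op 11: tick 3 -> clock=17. purged={e.com}
Op 12: tick 2 -> clock=19.
Op 13: tick 2 -> clock=21.
Op 14: insert d.com -> 10.0.0.2 (expiry=21+2=23). clock=21
lookup a.com: not in cache (expired or never inserted)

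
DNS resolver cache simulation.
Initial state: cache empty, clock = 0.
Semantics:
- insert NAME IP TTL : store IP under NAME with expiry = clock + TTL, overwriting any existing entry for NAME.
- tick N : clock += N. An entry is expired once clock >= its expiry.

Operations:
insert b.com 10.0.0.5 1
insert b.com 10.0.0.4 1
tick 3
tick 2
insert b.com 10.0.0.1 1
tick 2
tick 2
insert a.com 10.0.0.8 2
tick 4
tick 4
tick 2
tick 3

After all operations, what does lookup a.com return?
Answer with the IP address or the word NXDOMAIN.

Op 1: insert b.com -> 10.0.0.5 (expiry=0+1=1). clock=0
Op 2: insert b.com -> 10.0.0.4 (expiry=0+1=1). clock=0
Op 3: tick 3 -> clock=3. purged={b.com}
Op 4: tick 2 -> clock=5.
Op 5: insert b.com -> 10.0.0.1 (expiry=5+1=6). clock=5
Op 6: tick 2 -> clock=7. purged={b.com}
Op 7: tick 2 -> clock=9.
Op 8: insert a.com -> 10.0.0.8 (expiry=9+2=11). clock=9
Op 9: tick 4 -> clock=13. purged={a.com}
Op 10: tick 4 -> clock=17.
Op 11: tick 2 -> clock=19.
Op 12: tick 3 -> clock=22.
lookup a.com: not in cache (expired or never inserted)

Answer: NXDOMAIN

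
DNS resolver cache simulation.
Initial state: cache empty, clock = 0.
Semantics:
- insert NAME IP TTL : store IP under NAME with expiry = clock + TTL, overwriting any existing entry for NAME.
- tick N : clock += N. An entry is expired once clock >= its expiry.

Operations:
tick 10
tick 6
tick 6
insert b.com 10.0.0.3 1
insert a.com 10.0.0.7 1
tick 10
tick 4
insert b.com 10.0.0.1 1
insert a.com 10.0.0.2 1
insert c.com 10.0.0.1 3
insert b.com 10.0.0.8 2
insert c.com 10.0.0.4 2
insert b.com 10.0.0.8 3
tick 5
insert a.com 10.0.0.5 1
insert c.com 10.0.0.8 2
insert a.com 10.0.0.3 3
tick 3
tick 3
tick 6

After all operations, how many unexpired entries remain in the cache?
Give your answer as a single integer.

Op 1: tick 10 -> clock=10.
Op 2: tick 6 -> clock=16.
Op 3: tick 6 -> clock=22.
Op 4: insert b.com -> 10.0.0.3 (expiry=22+1=23). clock=22
Op 5: insert a.com -> 10.0.0.7 (expiry=22+1=23). clock=22
Op 6: tick 10 -> clock=32. purged={a.com,b.com}
Op 7: tick 4 -> clock=36.
Op 8: insert b.com -> 10.0.0.1 (expiry=36+1=37). clock=36
Op 9: insert a.com -> 10.0.0.2 (expiry=36+1=37). clock=36
Op 10: insert c.com -> 10.0.0.1 (expiry=36+3=39). clock=36
Op 11: insert b.com -> 10.0.0.8 (expiry=36+2=38). clock=36
Op 12: insert c.com -> 10.0.0.4 (expiry=36+2=38). clock=36
Op 13: insert b.com -> 10.0.0.8 (expiry=36+3=39). clock=36
Op 14: tick 5 -> clock=41. purged={a.com,b.com,c.com}
Op 15: insert a.com -> 10.0.0.5 (expiry=41+1=42). clock=41
Op 16: insert c.com -> 10.0.0.8 (expiry=41+2=43). clock=41
Op 17: insert a.com -> 10.0.0.3 (expiry=41+3=44). clock=41
Op 18: tick 3 -> clock=44. purged={a.com,c.com}
Op 19: tick 3 -> clock=47.
Op 20: tick 6 -> clock=53.
Final cache (unexpired): {} -> size=0

Answer: 0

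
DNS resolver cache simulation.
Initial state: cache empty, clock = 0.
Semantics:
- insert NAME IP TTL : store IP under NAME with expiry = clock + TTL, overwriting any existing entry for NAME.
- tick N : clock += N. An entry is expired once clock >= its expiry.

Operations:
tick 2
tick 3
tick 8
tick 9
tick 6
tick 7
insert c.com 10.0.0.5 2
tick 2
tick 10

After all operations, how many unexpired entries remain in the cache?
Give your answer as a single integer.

Op 1: tick 2 -> clock=2.
Op 2: tick 3 -> clock=5.
Op 3: tick 8 -> clock=13.
Op 4: tick 9 -> clock=22.
Op 5: tick 6 -> clock=28.
Op 6: tick 7 -> clock=35.
Op 7: insert c.com -> 10.0.0.5 (expiry=35+2=37). clock=35
Op 8: tick 2 -> clock=37. purged={c.com}
Op 9: tick 10 -> clock=47.
Final cache (unexpired): {} -> size=0

Answer: 0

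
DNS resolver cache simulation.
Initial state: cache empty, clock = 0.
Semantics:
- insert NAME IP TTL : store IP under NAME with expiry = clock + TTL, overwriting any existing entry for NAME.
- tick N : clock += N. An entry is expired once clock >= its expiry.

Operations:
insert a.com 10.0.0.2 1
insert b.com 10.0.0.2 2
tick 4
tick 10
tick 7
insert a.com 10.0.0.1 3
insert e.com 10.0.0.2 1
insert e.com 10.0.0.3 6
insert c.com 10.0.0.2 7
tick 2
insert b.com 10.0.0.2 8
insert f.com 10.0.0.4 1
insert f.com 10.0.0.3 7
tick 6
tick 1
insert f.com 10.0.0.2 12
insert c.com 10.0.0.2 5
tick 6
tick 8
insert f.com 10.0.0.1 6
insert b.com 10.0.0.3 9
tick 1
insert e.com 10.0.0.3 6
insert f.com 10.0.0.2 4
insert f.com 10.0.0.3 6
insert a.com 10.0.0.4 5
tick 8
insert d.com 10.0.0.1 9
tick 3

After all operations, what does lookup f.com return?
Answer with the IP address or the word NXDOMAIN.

Op 1: insert a.com -> 10.0.0.2 (expiry=0+1=1). clock=0
Op 2: insert b.com -> 10.0.0.2 (expiry=0+2=2). clock=0
Op 3: tick 4 -> clock=4. purged={a.com,b.com}
Op 4: tick 10 -> clock=14.
Op 5: tick 7 -> clock=21.
Op 6: insert a.com -> 10.0.0.1 (expiry=21+3=24). clock=21
Op 7: insert e.com -> 10.0.0.2 (expiry=21+1=22). clock=21
Op 8: insert e.com -> 10.0.0.3 (expiry=21+6=27). clock=21
Op 9: insert c.com -> 10.0.0.2 (expiry=21+7=28). clock=21
Op 10: tick 2 -> clock=23.
Op 11: insert b.com -> 10.0.0.2 (expiry=23+8=31). clock=23
Op 12: insert f.com -> 10.0.0.4 (expiry=23+1=24). clock=23
Op 13: insert f.com -> 10.0.0.3 (expiry=23+7=30). clock=23
Op 14: tick 6 -> clock=29. purged={a.com,c.com,e.com}
Op 15: tick 1 -> clock=30. purged={f.com}
Op 16: insert f.com -> 10.0.0.2 (expiry=30+12=42). clock=30
Op 17: insert c.com -> 10.0.0.2 (expiry=30+5=35). clock=30
Op 18: tick 6 -> clock=36. purged={b.com,c.com}
Op 19: tick 8 -> clock=44. purged={f.com}
Op 20: insert f.com -> 10.0.0.1 (expiry=44+6=50). clock=44
Op 21: insert b.com -> 10.0.0.3 (expiry=44+9=53). clock=44
Op 22: tick 1 -> clock=45.
Op 23: insert e.com -> 10.0.0.3 (expiry=45+6=51). clock=45
Op 24: insert f.com -> 10.0.0.2 (expiry=45+4=49). clock=45
Op 25: insert f.com -> 10.0.0.3 (expiry=45+6=51). clock=45
Op 26: insert a.com -> 10.0.0.4 (expiry=45+5=50). clock=45
Op 27: tick 8 -> clock=53. purged={a.com,b.com,e.com,f.com}
Op 28: insert d.com -> 10.0.0.1 (expiry=53+9=62). clock=53
Op 29: tick 3 -> clock=56.
lookup f.com: not in cache (expired or never inserted)

Answer: NXDOMAIN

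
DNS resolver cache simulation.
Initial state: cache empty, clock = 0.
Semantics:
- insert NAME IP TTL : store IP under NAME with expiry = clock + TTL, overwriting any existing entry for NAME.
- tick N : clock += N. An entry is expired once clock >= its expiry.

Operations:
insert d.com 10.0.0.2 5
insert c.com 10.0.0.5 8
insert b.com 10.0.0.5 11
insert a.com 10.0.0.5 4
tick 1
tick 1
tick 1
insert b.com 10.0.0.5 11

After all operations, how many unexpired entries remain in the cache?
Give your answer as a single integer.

Answer: 4

Derivation:
Op 1: insert d.com -> 10.0.0.2 (expiry=0+5=5). clock=0
Op 2: insert c.com -> 10.0.0.5 (expiry=0+8=8). clock=0
Op 3: insert b.com -> 10.0.0.5 (expiry=0+11=11). clock=0
Op 4: insert a.com -> 10.0.0.5 (expiry=0+4=4). clock=0
Op 5: tick 1 -> clock=1.
Op 6: tick 1 -> clock=2.
Op 7: tick 1 -> clock=3.
Op 8: insert b.com -> 10.0.0.5 (expiry=3+11=14). clock=3
Final cache (unexpired): {a.com,b.com,c.com,d.com} -> size=4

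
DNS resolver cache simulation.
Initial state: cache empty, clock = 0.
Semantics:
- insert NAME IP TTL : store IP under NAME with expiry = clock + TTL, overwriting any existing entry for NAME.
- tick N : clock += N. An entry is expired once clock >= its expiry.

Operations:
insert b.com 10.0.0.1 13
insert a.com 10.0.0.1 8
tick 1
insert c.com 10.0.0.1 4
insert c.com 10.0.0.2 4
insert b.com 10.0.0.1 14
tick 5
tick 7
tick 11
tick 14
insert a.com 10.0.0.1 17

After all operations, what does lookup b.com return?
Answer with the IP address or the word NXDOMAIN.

Op 1: insert b.com -> 10.0.0.1 (expiry=0+13=13). clock=0
Op 2: insert a.com -> 10.0.0.1 (expiry=0+8=8). clock=0
Op 3: tick 1 -> clock=1.
Op 4: insert c.com -> 10.0.0.1 (expiry=1+4=5). clock=1
Op 5: insert c.com -> 10.0.0.2 (expiry=1+4=5). clock=1
Op 6: insert b.com -> 10.0.0.1 (expiry=1+14=15). clock=1
Op 7: tick 5 -> clock=6. purged={c.com}
Op 8: tick 7 -> clock=13. purged={a.com}
Op 9: tick 11 -> clock=24. purged={b.com}
Op 10: tick 14 -> clock=38.
Op 11: insert a.com -> 10.0.0.1 (expiry=38+17=55). clock=38
lookup b.com: not in cache (expired or never inserted)

Answer: NXDOMAIN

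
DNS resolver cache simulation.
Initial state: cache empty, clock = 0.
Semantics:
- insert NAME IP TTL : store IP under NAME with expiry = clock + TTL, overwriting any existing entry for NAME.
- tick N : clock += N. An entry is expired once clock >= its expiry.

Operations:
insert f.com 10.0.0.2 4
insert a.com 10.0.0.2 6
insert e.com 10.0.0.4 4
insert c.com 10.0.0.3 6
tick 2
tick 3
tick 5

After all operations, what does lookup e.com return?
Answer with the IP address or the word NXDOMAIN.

Op 1: insert f.com -> 10.0.0.2 (expiry=0+4=4). clock=0
Op 2: insert a.com -> 10.0.0.2 (expiry=0+6=6). clock=0
Op 3: insert e.com -> 10.0.0.4 (expiry=0+4=4). clock=0
Op 4: insert c.com -> 10.0.0.3 (expiry=0+6=6). clock=0
Op 5: tick 2 -> clock=2.
Op 6: tick 3 -> clock=5. purged={e.com,f.com}
Op 7: tick 5 -> clock=10. purged={a.com,c.com}
lookup e.com: not in cache (expired or never inserted)

Answer: NXDOMAIN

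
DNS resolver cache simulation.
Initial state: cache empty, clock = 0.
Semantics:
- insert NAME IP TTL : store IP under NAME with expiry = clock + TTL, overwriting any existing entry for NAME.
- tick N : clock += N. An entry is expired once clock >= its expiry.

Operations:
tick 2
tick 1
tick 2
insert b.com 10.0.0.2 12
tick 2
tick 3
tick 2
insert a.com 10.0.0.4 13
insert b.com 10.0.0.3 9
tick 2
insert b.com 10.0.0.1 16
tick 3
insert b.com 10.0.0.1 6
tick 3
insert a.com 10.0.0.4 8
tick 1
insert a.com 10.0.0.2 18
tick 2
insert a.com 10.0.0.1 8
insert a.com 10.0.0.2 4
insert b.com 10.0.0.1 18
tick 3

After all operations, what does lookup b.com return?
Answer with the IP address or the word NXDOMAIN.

Answer: 10.0.0.1

Derivation:
Op 1: tick 2 -> clock=2.
Op 2: tick 1 -> clock=3.
Op 3: tick 2 -> clock=5.
Op 4: insert b.com -> 10.0.0.2 (expiry=5+12=17). clock=5
Op 5: tick 2 -> clock=7.
Op 6: tick 3 -> clock=10.
Op 7: tick 2 -> clock=12.
Op 8: insert a.com -> 10.0.0.4 (expiry=12+13=25). clock=12
Op 9: insert b.com -> 10.0.0.3 (expiry=12+9=21). clock=12
Op 10: tick 2 -> clock=14.
Op 11: insert b.com -> 10.0.0.1 (expiry=14+16=30). clock=14
Op 12: tick 3 -> clock=17.
Op 13: insert b.com -> 10.0.0.1 (expiry=17+6=23). clock=17
Op 14: tick 3 -> clock=20.
Op 15: insert a.com -> 10.0.0.4 (expiry=20+8=28). clock=20
Op 16: tick 1 -> clock=21.
Op 17: insert a.com -> 10.0.0.2 (expiry=21+18=39). clock=21
Op 18: tick 2 -> clock=23. purged={b.com}
Op 19: insert a.com -> 10.0.0.1 (expiry=23+8=31). clock=23
Op 20: insert a.com -> 10.0.0.2 (expiry=23+4=27). clock=23
Op 21: insert b.com -> 10.0.0.1 (expiry=23+18=41). clock=23
Op 22: tick 3 -> clock=26.
lookup b.com: present, ip=10.0.0.1 expiry=41 > clock=26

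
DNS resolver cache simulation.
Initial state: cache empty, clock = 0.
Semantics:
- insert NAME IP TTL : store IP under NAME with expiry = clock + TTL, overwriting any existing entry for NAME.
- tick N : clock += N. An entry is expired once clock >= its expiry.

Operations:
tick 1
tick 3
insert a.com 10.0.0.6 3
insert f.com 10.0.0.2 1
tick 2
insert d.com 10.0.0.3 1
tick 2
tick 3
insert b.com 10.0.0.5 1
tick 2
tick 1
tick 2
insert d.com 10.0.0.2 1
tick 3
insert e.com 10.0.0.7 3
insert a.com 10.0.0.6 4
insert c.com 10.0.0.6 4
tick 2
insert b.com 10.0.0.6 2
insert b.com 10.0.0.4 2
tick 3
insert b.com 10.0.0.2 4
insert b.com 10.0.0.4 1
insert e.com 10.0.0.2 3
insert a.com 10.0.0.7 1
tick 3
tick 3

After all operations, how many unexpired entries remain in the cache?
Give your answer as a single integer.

Op 1: tick 1 -> clock=1.
Op 2: tick 3 -> clock=4.
Op 3: insert a.com -> 10.0.0.6 (expiry=4+3=7). clock=4
Op 4: insert f.com -> 10.0.0.2 (expiry=4+1=5). clock=4
Op 5: tick 2 -> clock=6. purged={f.com}
Op 6: insert d.com -> 10.0.0.3 (expiry=6+1=7). clock=6
Op 7: tick 2 -> clock=8. purged={a.com,d.com}
Op 8: tick 3 -> clock=11.
Op 9: insert b.com -> 10.0.0.5 (expiry=11+1=12). clock=11
Op 10: tick 2 -> clock=13. purged={b.com}
Op 11: tick 1 -> clock=14.
Op 12: tick 2 -> clock=16.
Op 13: insert d.com -> 10.0.0.2 (expiry=16+1=17). clock=16
Op 14: tick 3 -> clock=19. purged={d.com}
Op 15: insert e.com -> 10.0.0.7 (expiry=19+3=22). clock=19
Op 16: insert a.com -> 10.0.0.6 (expiry=19+4=23). clock=19
Op 17: insert c.com -> 10.0.0.6 (expiry=19+4=23). clock=19
Op 18: tick 2 -> clock=21.
Op 19: insert b.com -> 10.0.0.6 (expiry=21+2=23). clock=21
Op 20: insert b.com -> 10.0.0.4 (expiry=21+2=23). clock=21
Op 21: tick 3 -> clock=24. purged={a.com,b.com,c.com,e.com}
Op 22: insert b.com -> 10.0.0.2 (expiry=24+4=28). clock=24
Op 23: insert b.com -> 10.0.0.4 (expiry=24+1=25). clock=24
Op 24: insert e.com -> 10.0.0.2 (expiry=24+3=27). clock=24
Op 25: insert a.com -> 10.0.0.7 (expiry=24+1=25). clock=24
Op 26: tick 3 -> clock=27. purged={a.com,b.com,e.com}
Op 27: tick 3 -> clock=30.
Final cache (unexpired): {} -> size=0

Answer: 0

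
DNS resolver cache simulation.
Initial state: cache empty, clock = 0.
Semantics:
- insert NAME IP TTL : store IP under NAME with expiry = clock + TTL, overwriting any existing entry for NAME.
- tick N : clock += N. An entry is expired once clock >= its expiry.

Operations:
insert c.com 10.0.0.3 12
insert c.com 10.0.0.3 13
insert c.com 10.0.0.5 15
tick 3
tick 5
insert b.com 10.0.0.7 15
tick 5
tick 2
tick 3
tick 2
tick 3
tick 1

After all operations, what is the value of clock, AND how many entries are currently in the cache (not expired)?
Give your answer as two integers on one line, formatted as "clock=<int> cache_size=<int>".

Answer: clock=24 cache_size=0

Derivation:
Op 1: insert c.com -> 10.0.0.3 (expiry=0+12=12). clock=0
Op 2: insert c.com -> 10.0.0.3 (expiry=0+13=13). clock=0
Op 3: insert c.com -> 10.0.0.5 (expiry=0+15=15). clock=0
Op 4: tick 3 -> clock=3.
Op 5: tick 5 -> clock=8.
Op 6: insert b.com -> 10.0.0.7 (expiry=8+15=23). clock=8
Op 7: tick 5 -> clock=13.
Op 8: tick 2 -> clock=15. purged={c.com}
Op 9: tick 3 -> clock=18.
Op 10: tick 2 -> clock=20.
Op 11: tick 3 -> clock=23. purged={b.com}
Op 12: tick 1 -> clock=24.
Final clock = 24
Final cache (unexpired): {} -> size=0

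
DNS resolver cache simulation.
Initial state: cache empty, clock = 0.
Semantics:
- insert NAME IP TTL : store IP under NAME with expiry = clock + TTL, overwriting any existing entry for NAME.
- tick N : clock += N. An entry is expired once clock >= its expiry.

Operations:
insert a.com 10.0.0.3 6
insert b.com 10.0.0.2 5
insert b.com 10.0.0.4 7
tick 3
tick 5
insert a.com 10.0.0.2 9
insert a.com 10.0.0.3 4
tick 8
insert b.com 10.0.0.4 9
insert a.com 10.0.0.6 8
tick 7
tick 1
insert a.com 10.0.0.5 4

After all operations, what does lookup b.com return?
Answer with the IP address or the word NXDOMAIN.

Answer: 10.0.0.4

Derivation:
Op 1: insert a.com -> 10.0.0.3 (expiry=0+6=6). clock=0
Op 2: insert b.com -> 10.0.0.2 (expiry=0+5=5). clock=0
Op 3: insert b.com -> 10.0.0.4 (expiry=0+7=7). clock=0
Op 4: tick 3 -> clock=3.
Op 5: tick 5 -> clock=8. purged={a.com,b.com}
Op 6: insert a.com -> 10.0.0.2 (expiry=8+9=17). clock=8
Op 7: insert a.com -> 10.0.0.3 (expiry=8+4=12). clock=8
Op 8: tick 8 -> clock=16. purged={a.com}
Op 9: insert b.com -> 10.0.0.4 (expiry=16+9=25). clock=16
Op 10: insert a.com -> 10.0.0.6 (expiry=16+8=24). clock=16
Op 11: tick 7 -> clock=23.
Op 12: tick 1 -> clock=24. purged={a.com}
Op 13: insert a.com -> 10.0.0.5 (expiry=24+4=28). clock=24
lookup b.com: present, ip=10.0.0.4 expiry=25 > clock=24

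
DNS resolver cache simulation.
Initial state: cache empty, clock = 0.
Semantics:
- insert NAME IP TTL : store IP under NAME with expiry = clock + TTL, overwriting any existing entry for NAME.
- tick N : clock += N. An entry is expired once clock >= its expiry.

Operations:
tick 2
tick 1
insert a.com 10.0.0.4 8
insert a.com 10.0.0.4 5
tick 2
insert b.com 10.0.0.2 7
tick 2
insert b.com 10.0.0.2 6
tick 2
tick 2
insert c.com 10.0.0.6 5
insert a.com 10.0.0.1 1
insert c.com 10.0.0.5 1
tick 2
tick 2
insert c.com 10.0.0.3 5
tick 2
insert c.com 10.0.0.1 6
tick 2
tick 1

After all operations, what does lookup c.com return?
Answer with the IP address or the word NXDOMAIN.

Answer: 10.0.0.1

Derivation:
Op 1: tick 2 -> clock=2.
Op 2: tick 1 -> clock=3.
Op 3: insert a.com -> 10.0.0.4 (expiry=3+8=11). clock=3
Op 4: insert a.com -> 10.0.0.4 (expiry=3+5=8). clock=3
Op 5: tick 2 -> clock=5.
Op 6: insert b.com -> 10.0.0.2 (expiry=5+7=12). clock=5
Op 7: tick 2 -> clock=7.
Op 8: insert b.com -> 10.0.0.2 (expiry=7+6=13). clock=7
Op 9: tick 2 -> clock=9. purged={a.com}
Op 10: tick 2 -> clock=11.
Op 11: insert c.com -> 10.0.0.6 (expiry=11+5=16). clock=11
Op 12: insert a.com -> 10.0.0.1 (expiry=11+1=12). clock=11
Op 13: insert c.com -> 10.0.0.5 (expiry=11+1=12). clock=11
Op 14: tick 2 -> clock=13. purged={a.com,b.com,c.com}
Op 15: tick 2 -> clock=15.
Op 16: insert c.com -> 10.0.0.3 (expiry=15+5=20). clock=15
Op 17: tick 2 -> clock=17.
Op 18: insert c.com -> 10.0.0.1 (expiry=17+6=23). clock=17
Op 19: tick 2 -> clock=19.
Op 20: tick 1 -> clock=20.
lookup c.com: present, ip=10.0.0.1 expiry=23 > clock=20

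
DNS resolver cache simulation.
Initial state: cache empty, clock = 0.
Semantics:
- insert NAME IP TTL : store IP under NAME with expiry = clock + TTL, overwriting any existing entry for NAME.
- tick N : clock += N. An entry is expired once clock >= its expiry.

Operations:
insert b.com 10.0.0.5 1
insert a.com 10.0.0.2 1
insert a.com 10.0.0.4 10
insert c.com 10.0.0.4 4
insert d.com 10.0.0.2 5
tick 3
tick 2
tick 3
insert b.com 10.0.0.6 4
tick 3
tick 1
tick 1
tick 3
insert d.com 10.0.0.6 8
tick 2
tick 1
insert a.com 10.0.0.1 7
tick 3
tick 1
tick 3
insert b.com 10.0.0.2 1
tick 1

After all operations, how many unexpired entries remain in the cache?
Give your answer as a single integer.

Answer: 0

Derivation:
Op 1: insert b.com -> 10.0.0.5 (expiry=0+1=1). clock=0
Op 2: insert a.com -> 10.0.0.2 (expiry=0+1=1). clock=0
Op 3: insert a.com -> 10.0.0.4 (expiry=0+10=10). clock=0
Op 4: insert c.com -> 10.0.0.4 (expiry=0+4=4). clock=0
Op 5: insert d.com -> 10.0.0.2 (expiry=0+5=5). clock=0
Op 6: tick 3 -> clock=3. purged={b.com}
Op 7: tick 2 -> clock=5. purged={c.com,d.com}
Op 8: tick 3 -> clock=8.
Op 9: insert b.com -> 10.0.0.6 (expiry=8+4=12). clock=8
Op 10: tick 3 -> clock=11. purged={a.com}
Op 11: tick 1 -> clock=12. purged={b.com}
Op 12: tick 1 -> clock=13.
Op 13: tick 3 -> clock=16.
Op 14: insert d.com -> 10.0.0.6 (expiry=16+8=24). clock=16
Op 15: tick 2 -> clock=18.
Op 16: tick 1 -> clock=19.
Op 17: insert a.com -> 10.0.0.1 (expiry=19+7=26). clock=19
Op 18: tick 3 -> clock=22.
Op 19: tick 1 -> clock=23.
Op 20: tick 3 -> clock=26. purged={a.com,d.com}
Op 21: insert b.com -> 10.0.0.2 (expiry=26+1=27). clock=26
Op 22: tick 1 -> clock=27. purged={b.com}
Final cache (unexpired): {} -> size=0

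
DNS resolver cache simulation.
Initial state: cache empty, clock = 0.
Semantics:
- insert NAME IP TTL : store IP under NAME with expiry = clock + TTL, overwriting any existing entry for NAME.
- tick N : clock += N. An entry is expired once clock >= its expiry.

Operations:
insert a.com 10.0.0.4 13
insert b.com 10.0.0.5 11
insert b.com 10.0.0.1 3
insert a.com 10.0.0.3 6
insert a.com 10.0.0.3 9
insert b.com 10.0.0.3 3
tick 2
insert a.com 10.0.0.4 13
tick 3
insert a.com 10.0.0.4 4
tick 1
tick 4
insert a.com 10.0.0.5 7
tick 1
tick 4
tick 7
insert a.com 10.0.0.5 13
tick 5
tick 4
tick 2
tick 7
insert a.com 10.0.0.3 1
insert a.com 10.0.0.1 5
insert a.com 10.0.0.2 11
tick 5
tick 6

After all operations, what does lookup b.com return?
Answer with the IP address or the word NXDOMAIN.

Op 1: insert a.com -> 10.0.0.4 (expiry=0+13=13). clock=0
Op 2: insert b.com -> 10.0.0.5 (expiry=0+11=11). clock=0
Op 3: insert b.com -> 10.0.0.1 (expiry=0+3=3). clock=0
Op 4: insert a.com -> 10.0.0.3 (expiry=0+6=6). clock=0
Op 5: insert a.com -> 10.0.0.3 (expiry=0+9=9). clock=0
Op 6: insert b.com -> 10.0.0.3 (expiry=0+3=3). clock=0
Op 7: tick 2 -> clock=2.
Op 8: insert a.com -> 10.0.0.4 (expiry=2+13=15). clock=2
Op 9: tick 3 -> clock=5. purged={b.com}
Op 10: insert a.com -> 10.0.0.4 (expiry=5+4=9). clock=5
Op 11: tick 1 -> clock=6.
Op 12: tick 4 -> clock=10. purged={a.com}
Op 13: insert a.com -> 10.0.0.5 (expiry=10+7=17). clock=10
Op 14: tick 1 -> clock=11.
Op 15: tick 4 -> clock=15.
Op 16: tick 7 -> clock=22. purged={a.com}
Op 17: insert a.com -> 10.0.0.5 (expiry=22+13=35). clock=22
Op 18: tick 5 -> clock=27.
Op 19: tick 4 -> clock=31.
Op 20: tick 2 -> clock=33.
Op 21: tick 7 -> clock=40. purged={a.com}
Op 22: insert a.com -> 10.0.0.3 (expiry=40+1=41). clock=40
Op 23: insert a.com -> 10.0.0.1 (expiry=40+5=45). clock=40
Op 24: insert a.com -> 10.0.0.2 (expiry=40+11=51). clock=40
Op 25: tick 5 -> clock=45.
Op 26: tick 6 -> clock=51. purged={a.com}
lookup b.com: not in cache (expired or never inserted)

Answer: NXDOMAIN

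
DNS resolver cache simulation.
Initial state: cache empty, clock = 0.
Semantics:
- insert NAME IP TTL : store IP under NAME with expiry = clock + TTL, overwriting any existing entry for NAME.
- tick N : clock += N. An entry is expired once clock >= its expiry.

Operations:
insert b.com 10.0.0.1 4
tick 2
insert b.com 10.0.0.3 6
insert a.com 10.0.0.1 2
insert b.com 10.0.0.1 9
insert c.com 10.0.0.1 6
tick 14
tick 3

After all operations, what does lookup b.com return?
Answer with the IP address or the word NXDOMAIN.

Op 1: insert b.com -> 10.0.0.1 (expiry=0+4=4). clock=0
Op 2: tick 2 -> clock=2.
Op 3: insert b.com -> 10.0.0.3 (expiry=2+6=8). clock=2
Op 4: insert a.com -> 10.0.0.1 (expiry=2+2=4). clock=2
Op 5: insert b.com -> 10.0.0.1 (expiry=2+9=11). clock=2
Op 6: insert c.com -> 10.0.0.1 (expiry=2+6=8). clock=2
Op 7: tick 14 -> clock=16. purged={a.com,b.com,c.com}
Op 8: tick 3 -> clock=19.
lookup b.com: not in cache (expired or never inserted)

Answer: NXDOMAIN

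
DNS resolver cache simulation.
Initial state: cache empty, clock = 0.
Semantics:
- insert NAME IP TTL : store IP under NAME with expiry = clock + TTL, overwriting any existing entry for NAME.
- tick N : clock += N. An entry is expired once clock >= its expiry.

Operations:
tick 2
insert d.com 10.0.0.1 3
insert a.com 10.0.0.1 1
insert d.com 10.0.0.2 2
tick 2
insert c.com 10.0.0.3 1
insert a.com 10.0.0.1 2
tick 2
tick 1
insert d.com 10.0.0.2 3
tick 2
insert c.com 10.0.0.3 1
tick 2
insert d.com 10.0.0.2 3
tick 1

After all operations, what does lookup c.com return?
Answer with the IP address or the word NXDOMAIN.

Answer: NXDOMAIN

Derivation:
Op 1: tick 2 -> clock=2.
Op 2: insert d.com -> 10.0.0.1 (expiry=2+3=5). clock=2
Op 3: insert a.com -> 10.0.0.1 (expiry=2+1=3). clock=2
Op 4: insert d.com -> 10.0.0.2 (expiry=2+2=4). clock=2
Op 5: tick 2 -> clock=4. purged={a.com,d.com}
Op 6: insert c.com -> 10.0.0.3 (expiry=4+1=5). clock=4
Op 7: insert a.com -> 10.0.0.1 (expiry=4+2=6). clock=4
Op 8: tick 2 -> clock=6. purged={a.com,c.com}
Op 9: tick 1 -> clock=7.
Op 10: insert d.com -> 10.0.0.2 (expiry=7+3=10). clock=7
Op 11: tick 2 -> clock=9.
Op 12: insert c.com -> 10.0.0.3 (expiry=9+1=10). clock=9
Op 13: tick 2 -> clock=11. purged={c.com,d.com}
Op 14: insert d.com -> 10.0.0.2 (expiry=11+3=14). clock=11
Op 15: tick 1 -> clock=12.
lookup c.com: not in cache (expired or never inserted)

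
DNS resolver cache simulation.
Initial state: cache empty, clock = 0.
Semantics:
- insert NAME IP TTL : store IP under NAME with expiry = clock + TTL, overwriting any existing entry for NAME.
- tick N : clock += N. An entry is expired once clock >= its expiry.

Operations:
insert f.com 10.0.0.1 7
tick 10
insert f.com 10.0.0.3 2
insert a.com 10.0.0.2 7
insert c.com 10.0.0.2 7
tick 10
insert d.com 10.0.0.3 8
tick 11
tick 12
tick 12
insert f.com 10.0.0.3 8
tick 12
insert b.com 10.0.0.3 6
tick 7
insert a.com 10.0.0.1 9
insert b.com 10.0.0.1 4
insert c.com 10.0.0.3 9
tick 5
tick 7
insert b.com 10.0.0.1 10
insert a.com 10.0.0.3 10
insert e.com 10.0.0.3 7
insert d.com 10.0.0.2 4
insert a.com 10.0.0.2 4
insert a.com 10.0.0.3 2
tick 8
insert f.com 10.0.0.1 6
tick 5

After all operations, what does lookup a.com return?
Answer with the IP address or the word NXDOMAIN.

Op 1: insert f.com -> 10.0.0.1 (expiry=0+7=7). clock=0
Op 2: tick 10 -> clock=10. purged={f.com}
Op 3: insert f.com -> 10.0.0.3 (expiry=10+2=12). clock=10
Op 4: insert a.com -> 10.0.0.2 (expiry=10+7=17). clock=10
Op 5: insert c.com -> 10.0.0.2 (expiry=10+7=17). clock=10
Op 6: tick 10 -> clock=20. purged={a.com,c.com,f.com}
Op 7: insert d.com -> 10.0.0.3 (expiry=20+8=28). clock=20
Op 8: tick 11 -> clock=31. purged={d.com}
Op 9: tick 12 -> clock=43.
Op 10: tick 12 -> clock=55.
Op 11: insert f.com -> 10.0.0.3 (expiry=55+8=63). clock=55
Op 12: tick 12 -> clock=67. purged={f.com}
Op 13: insert b.com -> 10.0.0.3 (expiry=67+6=73). clock=67
Op 14: tick 7 -> clock=74. purged={b.com}
Op 15: insert a.com -> 10.0.0.1 (expiry=74+9=83). clock=74
Op 16: insert b.com -> 10.0.0.1 (expiry=74+4=78). clock=74
Op 17: insert c.com -> 10.0.0.3 (expiry=74+9=83). clock=74
Op 18: tick 5 -> clock=79. purged={b.com}
Op 19: tick 7 -> clock=86. purged={a.com,c.com}
Op 20: insert b.com -> 10.0.0.1 (expiry=86+10=96). clock=86
Op 21: insert a.com -> 10.0.0.3 (expiry=86+10=96). clock=86
Op 22: insert e.com -> 10.0.0.3 (expiry=86+7=93). clock=86
Op 23: insert d.com -> 10.0.0.2 (expiry=86+4=90). clock=86
Op 24: insert a.com -> 10.0.0.2 (expiry=86+4=90). clock=86
Op 25: insert a.com -> 10.0.0.3 (expiry=86+2=88). clock=86
Op 26: tick 8 -> clock=94. purged={a.com,d.com,e.com}
Op 27: insert f.com -> 10.0.0.1 (expiry=94+6=100). clock=94
Op 28: tick 5 -> clock=99. purged={b.com}
lookup a.com: not in cache (expired or never inserted)

Answer: NXDOMAIN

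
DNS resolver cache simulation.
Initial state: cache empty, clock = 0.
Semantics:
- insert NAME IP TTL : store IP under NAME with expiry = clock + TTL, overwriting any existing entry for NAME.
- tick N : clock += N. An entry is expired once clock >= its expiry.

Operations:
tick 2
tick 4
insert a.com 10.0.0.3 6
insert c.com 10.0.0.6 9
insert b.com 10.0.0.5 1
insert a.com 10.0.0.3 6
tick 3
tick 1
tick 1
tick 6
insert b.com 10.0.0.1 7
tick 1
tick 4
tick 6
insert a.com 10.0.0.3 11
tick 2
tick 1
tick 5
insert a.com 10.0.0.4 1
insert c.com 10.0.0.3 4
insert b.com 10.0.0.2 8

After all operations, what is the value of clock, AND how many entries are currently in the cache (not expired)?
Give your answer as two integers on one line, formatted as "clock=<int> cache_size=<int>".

Op 1: tick 2 -> clock=2.
Op 2: tick 4 -> clock=6.
Op 3: insert a.com -> 10.0.0.3 (expiry=6+6=12). clock=6
Op 4: insert c.com -> 10.0.0.6 (expiry=6+9=15). clock=6
Op 5: insert b.com -> 10.0.0.5 (expiry=6+1=7). clock=6
Op 6: insert a.com -> 10.0.0.3 (expiry=6+6=12). clock=6
Op 7: tick 3 -> clock=9. purged={b.com}
Op 8: tick 1 -> clock=10.
Op 9: tick 1 -> clock=11.
Op 10: tick 6 -> clock=17. purged={a.com,c.com}
Op 11: insert b.com -> 10.0.0.1 (expiry=17+7=24). clock=17
Op 12: tick 1 -> clock=18.
Op 13: tick 4 -> clock=22.
Op 14: tick 6 -> clock=28. purged={b.com}
Op 15: insert a.com -> 10.0.0.3 (expiry=28+11=39). clock=28
Op 16: tick 2 -> clock=30.
Op 17: tick 1 -> clock=31.
Op 18: tick 5 -> clock=36.
Op 19: insert a.com -> 10.0.0.4 (expiry=36+1=37). clock=36
Op 20: insert c.com -> 10.0.0.3 (expiry=36+4=40). clock=36
Op 21: insert b.com -> 10.0.0.2 (expiry=36+8=44). clock=36
Final clock = 36
Final cache (unexpired): {a.com,b.com,c.com} -> size=3

Answer: clock=36 cache_size=3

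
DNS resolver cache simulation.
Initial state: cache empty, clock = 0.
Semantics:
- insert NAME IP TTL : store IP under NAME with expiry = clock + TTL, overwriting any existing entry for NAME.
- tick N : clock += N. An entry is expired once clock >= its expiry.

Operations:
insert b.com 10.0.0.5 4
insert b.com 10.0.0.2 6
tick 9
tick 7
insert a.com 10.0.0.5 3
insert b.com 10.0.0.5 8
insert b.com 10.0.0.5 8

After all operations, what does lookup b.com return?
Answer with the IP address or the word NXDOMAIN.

Answer: 10.0.0.5

Derivation:
Op 1: insert b.com -> 10.0.0.5 (expiry=0+4=4). clock=0
Op 2: insert b.com -> 10.0.0.2 (expiry=0+6=6). clock=0
Op 3: tick 9 -> clock=9. purged={b.com}
Op 4: tick 7 -> clock=16.
Op 5: insert a.com -> 10.0.0.5 (expiry=16+3=19). clock=16
Op 6: insert b.com -> 10.0.0.5 (expiry=16+8=24). clock=16
Op 7: insert b.com -> 10.0.0.5 (expiry=16+8=24). clock=16
lookup b.com: present, ip=10.0.0.5 expiry=24 > clock=16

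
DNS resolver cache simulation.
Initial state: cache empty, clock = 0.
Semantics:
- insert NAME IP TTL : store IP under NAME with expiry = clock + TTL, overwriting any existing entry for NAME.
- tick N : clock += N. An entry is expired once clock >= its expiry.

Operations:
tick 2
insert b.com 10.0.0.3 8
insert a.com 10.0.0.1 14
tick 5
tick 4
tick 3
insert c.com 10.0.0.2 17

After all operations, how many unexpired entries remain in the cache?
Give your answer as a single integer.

Answer: 2

Derivation:
Op 1: tick 2 -> clock=2.
Op 2: insert b.com -> 10.0.0.3 (expiry=2+8=10). clock=2
Op 3: insert a.com -> 10.0.0.1 (expiry=2+14=16). clock=2
Op 4: tick 5 -> clock=7.
Op 5: tick 4 -> clock=11. purged={b.com}
Op 6: tick 3 -> clock=14.
Op 7: insert c.com -> 10.0.0.2 (expiry=14+17=31). clock=14
Final cache (unexpired): {a.com,c.com} -> size=2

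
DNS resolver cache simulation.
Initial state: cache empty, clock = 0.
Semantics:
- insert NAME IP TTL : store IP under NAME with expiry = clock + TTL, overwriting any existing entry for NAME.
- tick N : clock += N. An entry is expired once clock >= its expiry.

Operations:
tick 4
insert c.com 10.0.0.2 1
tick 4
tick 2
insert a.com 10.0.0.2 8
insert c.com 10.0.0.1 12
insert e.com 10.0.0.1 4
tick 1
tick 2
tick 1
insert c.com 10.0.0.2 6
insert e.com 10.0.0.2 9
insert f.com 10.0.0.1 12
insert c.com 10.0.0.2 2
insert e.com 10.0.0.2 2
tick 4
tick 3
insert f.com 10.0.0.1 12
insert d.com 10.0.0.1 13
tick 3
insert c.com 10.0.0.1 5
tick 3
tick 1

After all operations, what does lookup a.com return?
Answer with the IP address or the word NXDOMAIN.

Answer: NXDOMAIN

Derivation:
Op 1: tick 4 -> clock=4.
Op 2: insert c.com -> 10.0.0.2 (expiry=4+1=5). clock=4
Op 3: tick 4 -> clock=8. purged={c.com}
Op 4: tick 2 -> clock=10.
Op 5: insert a.com -> 10.0.0.2 (expiry=10+8=18). clock=10
Op 6: insert c.com -> 10.0.0.1 (expiry=10+12=22). clock=10
Op 7: insert e.com -> 10.0.0.1 (expiry=10+4=14). clock=10
Op 8: tick 1 -> clock=11.
Op 9: tick 2 -> clock=13.
Op 10: tick 1 -> clock=14. purged={e.com}
Op 11: insert c.com -> 10.0.0.2 (expiry=14+6=20). clock=14
Op 12: insert e.com -> 10.0.0.2 (expiry=14+9=23). clock=14
Op 13: insert f.com -> 10.0.0.1 (expiry=14+12=26). clock=14
Op 14: insert c.com -> 10.0.0.2 (expiry=14+2=16). clock=14
Op 15: insert e.com -> 10.0.0.2 (expiry=14+2=16). clock=14
Op 16: tick 4 -> clock=18. purged={a.com,c.com,e.com}
Op 17: tick 3 -> clock=21.
Op 18: insert f.com -> 10.0.0.1 (expiry=21+12=33). clock=21
Op 19: insert d.com -> 10.0.0.1 (expiry=21+13=34). clock=21
Op 20: tick 3 -> clock=24.
Op 21: insert c.com -> 10.0.0.1 (expiry=24+5=29). clock=24
Op 22: tick 3 -> clock=27.
Op 23: tick 1 -> clock=28.
lookup a.com: not in cache (expired or never inserted)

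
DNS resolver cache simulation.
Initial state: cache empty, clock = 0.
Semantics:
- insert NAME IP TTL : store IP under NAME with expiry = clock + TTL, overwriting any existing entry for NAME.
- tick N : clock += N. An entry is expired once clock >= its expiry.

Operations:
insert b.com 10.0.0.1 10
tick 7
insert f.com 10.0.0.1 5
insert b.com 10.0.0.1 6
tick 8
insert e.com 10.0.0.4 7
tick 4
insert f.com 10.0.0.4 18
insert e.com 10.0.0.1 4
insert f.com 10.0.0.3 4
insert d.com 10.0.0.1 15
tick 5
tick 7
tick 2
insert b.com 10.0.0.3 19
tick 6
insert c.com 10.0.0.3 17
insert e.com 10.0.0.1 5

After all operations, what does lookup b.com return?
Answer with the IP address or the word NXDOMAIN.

Answer: 10.0.0.3

Derivation:
Op 1: insert b.com -> 10.0.0.1 (expiry=0+10=10). clock=0
Op 2: tick 7 -> clock=7.
Op 3: insert f.com -> 10.0.0.1 (expiry=7+5=12). clock=7
Op 4: insert b.com -> 10.0.0.1 (expiry=7+6=13). clock=7
Op 5: tick 8 -> clock=15. purged={b.com,f.com}
Op 6: insert e.com -> 10.0.0.4 (expiry=15+7=22). clock=15
Op 7: tick 4 -> clock=19.
Op 8: insert f.com -> 10.0.0.4 (expiry=19+18=37). clock=19
Op 9: insert e.com -> 10.0.0.1 (expiry=19+4=23). clock=19
Op 10: insert f.com -> 10.0.0.3 (expiry=19+4=23). clock=19
Op 11: insert d.com -> 10.0.0.1 (expiry=19+15=34). clock=19
Op 12: tick 5 -> clock=24. purged={e.com,f.com}
Op 13: tick 7 -> clock=31.
Op 14: tick 2 -> clock=33.
Op 15: insert b.com -> 10.0.0.3 (expiry=33+19=52). clock=33
Op 16: tick 6 -> clock=39. purged={d.com}
Op 17: insert c.com -> 10.0.0.3 (expiry=39+17=56). clock=39
Op 18: insert e.com -> 10.0.0.1 (expiry=39+5=44). clock=39
lookup b.com: present, ip=10.0.0.3 expiry=52 > clock=39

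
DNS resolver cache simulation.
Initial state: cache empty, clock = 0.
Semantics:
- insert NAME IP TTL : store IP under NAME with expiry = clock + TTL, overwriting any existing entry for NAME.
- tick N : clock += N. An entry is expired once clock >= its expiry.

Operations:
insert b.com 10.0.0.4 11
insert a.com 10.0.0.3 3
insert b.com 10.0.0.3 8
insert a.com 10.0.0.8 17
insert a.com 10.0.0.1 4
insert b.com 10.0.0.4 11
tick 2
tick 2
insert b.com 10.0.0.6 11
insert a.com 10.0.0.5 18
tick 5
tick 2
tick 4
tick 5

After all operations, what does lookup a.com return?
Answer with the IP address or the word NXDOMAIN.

Answer: 10.0.0.5

Derivation:
Op 1: insert b.com -> 10.0.0.4 (expiry=0+11=11). clock=0
Op 2: insert a.com -> 10.0.0.3 (expiry=0+3=3). clock=0
Op 3: insert b.com -> 10.0.0.3 (expiry=0+8=8). clock=0
Op 4: insert a.com -> 10.0.0.8 (expiry=0+17=17). clock=0
Op 5: insert a.com -> 10.0.0.1 (expiry=0+4=4). clock=0
Op 6: insert b.com -> 10.0.0.4 (expiry=0+11=11). clock=0
Op 7: tick 2 -> clock=2.
Op 8: tick 2 -> clock=4. purged={a.com}
Op 9: insert b.com -> 10.0.0.6 (expiry=4+11=15). clock=4
Op 10: insert a.com -> 10.0.0.5 (expiry=4+18=22). clock=4
Op 11: tick 5 -> clock=9.
Op 12: tick 2 -> clock=11.
Op 13: tick 4 -> clock=15. purged={b.com}
Op 14: tick 5 -> clock=20.
lookup a.com: present, ip=10.0.0.5 expiry=22 > clock=20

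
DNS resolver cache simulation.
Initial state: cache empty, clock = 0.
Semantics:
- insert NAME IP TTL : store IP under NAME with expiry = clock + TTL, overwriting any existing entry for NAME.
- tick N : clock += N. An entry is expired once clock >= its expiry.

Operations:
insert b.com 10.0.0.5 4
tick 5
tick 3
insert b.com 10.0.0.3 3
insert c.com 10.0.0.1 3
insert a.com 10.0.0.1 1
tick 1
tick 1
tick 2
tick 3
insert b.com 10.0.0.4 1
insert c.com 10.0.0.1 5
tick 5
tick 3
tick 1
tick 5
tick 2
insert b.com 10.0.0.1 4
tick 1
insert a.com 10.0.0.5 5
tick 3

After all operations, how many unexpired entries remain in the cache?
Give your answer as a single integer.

Answer: 1

Derivation:
Op 1: insert b.com -> 10.0.0.5 (expiry=0+4=4). clock=0
Op 2: tick 5 -> clock=5. purged={b.com}
Op 3: tick 3 -> clock=8.
Op 4: insert b.com -> 10.0.0.3 (expiry=8+3=11). clock=8
Op 5: insert c.com -> 10.0.0.1 (expiry=8+3=11). clock=8
Op 6: insert a.com -> 10.0.0.1 (expiry=8+1=9). clock=8
Op 7: tick 1 -> clock=9. purged={a.com}
Op 8: tick 1 -> clock=10.
Op 9: tick 2 -> clock=12. purged={b.com,c.com}
Op 10: tick 3 -> clock=15.
Op 11: insert b.com -> 10.0.0.4 (expiry=15+1=16). clock=15
Op 12: insert c.com -> 10.0.0.1 (expiry=15+5=20). clock=15
Op 13: tick 5 -> clock=20. purged={b.com,c.com}
Op 14: tick 3 -> clock=23.
Op 15: tick 1 -> clock=24.
Op 16: tick 5 -> clock=29.
Op 17: tick 2 -> clock=31.
Op 18: insert b.com -> 10.0.0.1 (expiry=31+4=35). clock=31
Op 19: tick 1 -> clock=32.
Op 20: insert a.com -> 10.0.0.5 (expiry=32+5=37). clock=32
Op 21: tick 3 -> clock=35. purged={b.com}
Final cache (unexpired): {a.com} -> size=1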